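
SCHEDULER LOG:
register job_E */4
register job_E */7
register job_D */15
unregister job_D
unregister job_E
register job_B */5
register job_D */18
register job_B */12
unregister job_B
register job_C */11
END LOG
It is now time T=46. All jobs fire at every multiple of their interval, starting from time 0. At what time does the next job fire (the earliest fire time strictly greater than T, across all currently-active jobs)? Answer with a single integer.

Op 1: register job_E */4 -> active={job_E:*/4}
Op 2: register job_E */7 -> active={job_E:*/7}
Op 3: register job_D */15 -> active={job_D:*/15, job_E:*/7}
Op 4: unregister job_D -> active={job_E:*/7}
Op 5: unregister job_E -> active={}
Op 6: register job_B */5 -> active={job_B:*/5}
Op 7: register job_D */18 -> active={job_B:*/5, job_D:*/18}
Op 8: register job_B */12 -> active={job_B:*/12, job_D:*/18}
Op 9: unregister job_B -> active={job_D:*/18}
Op 10: register job_C */11 -> active={job_C:*/11, job_D:*/18}
  job_C: interval 11, next fire after T=46 is 55
  job_D: interval 18, next fire after T=46 is 54
Earliest fire time = 54 (job job_D)

Answer: 54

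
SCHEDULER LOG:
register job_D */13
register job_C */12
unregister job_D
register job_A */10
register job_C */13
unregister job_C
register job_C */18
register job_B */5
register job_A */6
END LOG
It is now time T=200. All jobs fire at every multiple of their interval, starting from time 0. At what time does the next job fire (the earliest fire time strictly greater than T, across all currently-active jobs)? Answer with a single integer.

Answer: 204

Derivation:
Op 1: register job_D */13 -> active={job_D:*/13}
Op 2: register job_C */12 -> active={job_C:*/12, job_D:*/13}
Op 3: unregister job_D -> active={job_C:*/12}
Op 4: register job_A */10 -> active={job_A:*/10, job_C:*/12}
Op 5: register job_C */13 -> active={job_A:*/10, job_C:*/13}
Op 6: unregister job_C -> active={job_A:*/10}
Op 7: register job_C */18 -> active={job_A:*/10, job_C:*/18}
Op 8: register job_B */5 -> active={job_A:*/10, job_B:*/5, job_C:*/18}
Op 9: register job_A */6 -> active={job_A:*/6, job_B:*/5, job_C:*/18}
  job_A: interval 6, next fire after T=200 is 204
  job_B: interval 5, next fire after T=200 is 205
  job_C: interval 18, next fire after T=200 is 216
Earliest fire time = 204 (job job_A)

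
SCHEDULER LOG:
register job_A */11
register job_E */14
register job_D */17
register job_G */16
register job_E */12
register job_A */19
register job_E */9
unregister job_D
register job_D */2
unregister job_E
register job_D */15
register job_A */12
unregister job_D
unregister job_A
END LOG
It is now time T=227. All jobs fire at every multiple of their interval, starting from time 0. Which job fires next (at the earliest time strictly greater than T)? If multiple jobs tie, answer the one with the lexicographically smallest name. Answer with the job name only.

Answer: job_G

Derivation:
Op 1: register job_A */11 -> active={job_A:*/11}
Op 2: register job_E */14 -> active={job_A:*/11, job_E:*/14}
Op 3: register job_D */17 -> active={job_A:*/11, job_D:*/17, job_E:*/14}
Op 4: register job_G */16 -> active={job_A:*/11, job_D:*/17, job_E:*/14, job_G:*/16}
Op 5: register job_E */12 -> active={job_A:*/11, job_D:*/17, job_E:*/12, job_G:*/16}
Op 6: register job_A */19 -> active={job_A:*/19, job_D:*/17, job_E:*/12, job_G:*/16}
Op 7: register job_E */9 -> active={job_A:*/19, job_D:*/17, job_E:*/9, job_G:*/16}
Op 8: unregister job_D -> active={job_A:*/19, job_E:*/9, job_G:*/16}
Op 9: register job_D */2 -> active={job_A:*/19, job_D:*/2, job_E:*/9, job_G:*/16}
Op 10: unregister job_E -> active={job_A:*/19, job_D:*/2, job_G:*/16}
Op 11: register job_D */15 -> active={job_A:*/19, job_D:*/15, job_G:*/16}
Op 12: register job_A */12 -> active={job_A:*/12, job_D:*/15, job_G:*/16}
Op 13: unregister job_D -> active={job_A:*/12, job_G:*/16}
Op 14: unregister job_A -> active={job_G:*/16}
  job_G: interval 16, next fire after T=227 is 240
Earliest = 240, winner (lex tiebreak) = job_G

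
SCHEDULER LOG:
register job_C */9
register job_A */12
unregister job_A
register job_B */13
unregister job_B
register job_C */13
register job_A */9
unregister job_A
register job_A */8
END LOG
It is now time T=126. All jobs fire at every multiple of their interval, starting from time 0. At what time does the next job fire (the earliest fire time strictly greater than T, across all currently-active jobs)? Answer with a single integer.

Op 1: register job_C */9 -> active={job_C:*/9}
Op 2: register job_A */12 -> active={job_A:*/12, job_C:*/9}
Op 3: unregister job_A -> active={job_C:*/9}
Op 4: register job_B */13 -> active={job_B:*/13, job_C:*/9}
Op 5: unregister job_B -> active={job_C:*/9}
Op 6: register job_C */13 -> active={job_C:*/13}
Op 7: register job_A */9 -> active={job_A:*/9, job_C:*/13}
Op 8: unregister job_A -> active={job_C:*/13}
Op 9: register job_A */8 -> active={job_A:*/8, job_C:*/13}
  job_A: interval 8, next fire after T=126 is 128
  job_C: interval 13, next fire after T=126 is 130
Earliest fire time = 128 (job job_A)

Answer: 128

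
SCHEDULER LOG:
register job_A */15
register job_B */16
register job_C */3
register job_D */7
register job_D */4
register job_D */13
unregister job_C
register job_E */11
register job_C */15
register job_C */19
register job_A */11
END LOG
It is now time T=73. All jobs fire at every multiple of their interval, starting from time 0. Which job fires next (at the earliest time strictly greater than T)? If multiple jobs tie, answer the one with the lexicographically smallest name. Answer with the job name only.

Op 1: register job_A */15 -> active={job_A:*/15}
Op 2: register job_B */16 -> active={job_A:*/15, job_B:*/16}
Op 3: register job_C */3 -> active={job_A:*/15, job_B:*/16, job_C:*/3}
Op 4: register job_D */7 -> active={job_A:*/15, job_B:*/16, job_C:*/3, job_D:*/7}
Op 5: register job_D */4 -> active={job_A:*/15, job_B:*/16, job_C:*/3, job_D:*/4}
Op 6: register job_D */13 -> active={job_A:*/15, job_B:*/16, job_C:*/3, job_D:*/13}
Op 7: unregister job_C -> active={job_A:*/15, job_B:*/16, job_D:*/13}
Op 8: register job_E */11 -> active={job_A:*/15, job_B:*/16, job_D:*/13, job_E:*/11}
Op 9: register job_C */15 -> active={job_A:*/15, job_B:*/16, job_C:*/15, job_D:*/13, job_E:*/11}
Op 10: register job_C */19 -> active={job_A:*/15, job_B:*/16, job_C:*/19, job_D:*/13, job_E:*/11}
Op 11: register job_A */11 -> active={job_A:*/11, job_B:*/16, job_C:*/19, job_D:*/13, job_E:*/11}
  job_A: interval 11, next fire after T=73 is 77
  job_B: interval 16, next fire after T=73 is 80
  job_C: interval 19, next fire after T=73 is 76
  job_D: interval 13, next fire after T=73 is 78
  job_E: interval 11, next fire after T=73 is 77
Earliest = 76, winner (lex tiebreak) = job_C

Answer: job_C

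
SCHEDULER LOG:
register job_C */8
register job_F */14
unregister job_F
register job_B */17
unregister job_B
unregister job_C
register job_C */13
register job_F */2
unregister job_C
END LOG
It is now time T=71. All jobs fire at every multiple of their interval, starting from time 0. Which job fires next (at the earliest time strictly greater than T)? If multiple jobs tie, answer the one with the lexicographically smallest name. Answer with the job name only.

Op 1: register job_C */8 -> active={job_C:*/8}
Op 2: register job_F */14 -> active={job_C:*/8, job_F:*/14}
Op 3: unregister job_F -> active={job_C:*/8}
Op 4: register job_B */17 -> active={job_B:*/17, job_C:*/8}
Op 5: unregister job_B -> active={job_C:*/8}
Op 6: unregister job_C -> active={}
Op 7: register job_C */13 -> active={job_C:*/13}
Op 8: register job_F */2 -> active={job_C:*/13, job_F:*/2}
Op 9: unregister job_C -> active={job_F:*/2}
  job_F: interval 2, next fire after T=71 is 72
Earliest = 72, winner (lex tiebreak) = job_F

Answer: job_F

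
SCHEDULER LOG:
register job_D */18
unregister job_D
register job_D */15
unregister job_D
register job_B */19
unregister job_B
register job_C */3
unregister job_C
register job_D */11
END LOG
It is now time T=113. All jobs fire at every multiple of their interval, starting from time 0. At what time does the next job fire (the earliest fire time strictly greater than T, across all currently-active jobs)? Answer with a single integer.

Answer: 121

Derivation:
Op 1: register job_D */18 -> active={job_D:*/18}
Op 2: unregister job_D -> active={}
Op 3: register job_D */15 -> active={job_D:*/15}
Op 4: unregister job_D -> active={}
Op 5: register job_B */19 -> active={job_B:*/19}
Op 6: unregister job_B -> active={}
Op 7: register job_C */3 -> active={job_C:*/3}
Op 8: unregister job_C -> active={}
Op 9: register job_D */11 -> active={job_D:*/11}
  job_D: interval 11, next fire after T=113 is 121
Earliest fire time = 121 (job job_D)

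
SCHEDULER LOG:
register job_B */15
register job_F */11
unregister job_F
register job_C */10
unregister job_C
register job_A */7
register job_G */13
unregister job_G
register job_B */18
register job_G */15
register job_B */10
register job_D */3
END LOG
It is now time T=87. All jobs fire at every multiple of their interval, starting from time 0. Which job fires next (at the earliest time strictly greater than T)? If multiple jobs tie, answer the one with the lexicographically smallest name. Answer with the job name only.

Answer: job_B

Derivation:
Op 1: register job_B */15 -> active={job_B:*/15}
Op 2: register job_F */11 -> active={job_B:*/15, job_F:*/11}
Op 3: unregister job_F -> active={job_B:*/15}
Op 4: register job_C */10 -> active={job_B:*/15, job_C:*/10}
Op 5: unregister job_C -> active={job_B:*/15}
Op 6: register job_A */7 -> active={job_A:*/7, job_B:*/15}
Op 7: register job_G */13 -> active={job_A:*/7, job_B:*/15, job_G:*/13}
Op 8: unregister job_G -> active={job_A:*/7, job_B:*/15}
Op 9: register job_B */18 -> active={job_A:*/7, job_B:*/18}
Op 10: register job_G */15 -> active={job_A:*/7, job_B:*/18, job_G:*/15}
Op 11: register job_B */10 -> active={job_A:*/7, job_B:*/10, job_G:*/15}
Op 12: register job_D */3 -> active={job_A:*/7, job_B:*/10, job_D:*/3, job_G:*/15}
  job_A: interval 7, next fire after T=87 is 91
  job_B: interval 10, next fire after T=87 is 90
  job_D: interval 3, next fire after T=87 is 90
  job_G: interval 15, next fire after T=87 is 90
Earliest = 90, winner (lex tiebreak) = job_B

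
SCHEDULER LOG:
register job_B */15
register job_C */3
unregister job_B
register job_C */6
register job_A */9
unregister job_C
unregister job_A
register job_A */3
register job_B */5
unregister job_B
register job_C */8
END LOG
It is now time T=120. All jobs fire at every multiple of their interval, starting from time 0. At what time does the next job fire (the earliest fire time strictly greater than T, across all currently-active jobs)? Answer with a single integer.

Answer: 123

Derivation:
Op 1: register job_B */15 -> active={job_B:*/15}
Op 2: register job_C */3 -> active={job_B:*/15, job_C:*/3}
Op 3: unregister job_B -> active={job_C:*/3}
Op 4: register job_C */6 -> active={job_C:*/6}
Op 5: register job_A */9 -> active={job_A:*/9, job_C:*/6}
Op 6: unregister job_C -> active={job_A:*/9}
Op 7: unregister job_A -> active={}
Op 8: register job_A */3 -> active={job_A:*/3}
Op 9: register job_B */5 -> active={job_A:*/3, job_B:*/5}
Op 10: unregister job_B -> active={job_A:*/3}
Op 11: register job_C */8 -> active={job_A:*/3, job_C:*/8}
  job_A: interval 3, next fire after T=120 is 123
  job_C: interval 8, next fire after T=120 is 128
Earliest fire time = 123 (job job_A)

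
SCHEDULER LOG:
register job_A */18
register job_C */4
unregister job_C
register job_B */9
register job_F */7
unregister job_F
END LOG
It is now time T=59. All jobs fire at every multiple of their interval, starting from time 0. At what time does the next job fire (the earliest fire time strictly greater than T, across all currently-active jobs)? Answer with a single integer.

Answer: 63

Derivation:
Op 1: register job_A */18 -> active={job_A:*/18}
Op 2: register job_C */4 -> active={job_A:*/18, job_C:*/4}
Op 3: unregister job_C -> active={job_A:*/18}
Op 4: register job_B */9 -> active={job_A:*/18, job_B:*/9}
Op 5: register job_F */7 -> active={job_A:*/18, job_B:*/9, job_F:*/7}
Op 6: unregister job_F -> active={job_A:*/18, job_B:*/9}
  job_A: interval 18, next fire after T=59 is 72
  job_B: interval 9, next fire after T=59 is 63
Earliest fire time = 63 (job job_B)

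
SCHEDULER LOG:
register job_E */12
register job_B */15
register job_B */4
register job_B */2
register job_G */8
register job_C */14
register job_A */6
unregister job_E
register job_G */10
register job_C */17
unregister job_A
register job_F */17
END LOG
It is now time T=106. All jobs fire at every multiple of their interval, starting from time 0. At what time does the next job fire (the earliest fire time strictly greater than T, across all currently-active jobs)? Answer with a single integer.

Op 1: register job_E */12 -> active={job_E:*/12}
Op 2: register job_B */15 -> active={job_B:*/15, job_E:*/12}
Op 3: register job_B */4 -> active={job_B:*/4, job_E:*/12}
Op 4: register job_B */2 -> active={job_B:*/2, job_E:*/12}
Op 5: register job_G */8 -> active={job_B:*/2, job_E:*/12, job_G:*/8}
Op 6: register job_C */14 -> active={job_B:*/2, job_C:*/14, job_E:*/12, job_G:*/8}
Op 7: register job_A */6 -> active={job_A:*/6, job_B:*/2, job_C:*/14, job_E:*/12, job_G:*/8}
Op 8: unregister job_E -> active={job_A:*/6, job_B:*/2, job_C:*/14, job_G:*/8}
Op 9: register job_G */10 -> active={job_A:*/6, job_B:*/2, job_C:*/14, job_G:*/10}
Op 10: register job_C */17 -> active={job_A:*/6, job_B:*/2, job_C:*/17, job_G:*/10}
Op 11: unregister job_A -> active={job_B:*/2, job_C:*/17, job_G:*/10}
Op 12: register job_F */17 -> active={job_B:*/2, job_C:*/17, job_F:*/17, job_G:*/10}
  job_B: interval 2, next fire after T=106 is 108
  job_C: interval 17, next fire after T=106 is 119
  job_F: interval 17, next fire after T=106 is 119
  job_G: interval 10, next fire after T=106 is 110
Earliest fire time = 108 (job job_B)

Answer: 108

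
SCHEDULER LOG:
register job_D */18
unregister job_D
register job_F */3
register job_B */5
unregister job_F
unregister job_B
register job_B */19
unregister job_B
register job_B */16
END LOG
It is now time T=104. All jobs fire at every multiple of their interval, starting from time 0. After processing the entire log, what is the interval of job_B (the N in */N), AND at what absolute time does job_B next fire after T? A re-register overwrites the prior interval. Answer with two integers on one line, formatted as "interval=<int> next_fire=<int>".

Answer: interval=16 next_fire=112

Derivation:
Op 1: register job_D */18 -> active={job_D:*/18}
Op 2: unregister job_D -> active={}
Op 3: register job_F */3 -> active={job_F:*/3}
Op 4: register job_B */5 -> active={job_B:*/5, job_F:*/3}
Op 5: unregister job_F -> active={job_B:*/5}
Op 6: unregister job_B -> active={}
Op 7: register job_B */19 -> active={job_B:*/19}
Op 8: unregister job_B -> active={}
Op 9: register job_B */16 -> active={job_B:*/16}
Final interval of job_B = 16
Next fire of job_B after T=104: (104//16+1)*16 = 112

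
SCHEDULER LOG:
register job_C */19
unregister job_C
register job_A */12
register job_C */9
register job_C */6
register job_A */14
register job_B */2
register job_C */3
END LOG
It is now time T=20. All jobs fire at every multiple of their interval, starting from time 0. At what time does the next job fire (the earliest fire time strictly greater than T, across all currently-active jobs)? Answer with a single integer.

Op 1: register job_C */19 -> active={job_C:*/19}
Op 2: unregister job_C -> active={}
Op 3: register job_A */12 -> active={job_A:*/12}
Op 4: register job_C */9 -> active={job_A:*/12, job_C:*/9}
Op 5: register job_C */6 -> active={job_A:*/12, job_C:*/6}
Op 6: register job_A */14 -> active={job_A:*/14, job_C:*/6}
Op 7: register job_B */2 -> active={job_A:*/14, job_B:*/2, job_C:*/6}
Op 8: register job_C */3 -> active={job_A:*/14, job_B:*/2, job_C:*/3}
  job_A: interval 14, next fire after T=20 is 28
  job_B: interval 2, next fire after T=20 is 22
  job_C: interval 3, next fire after T=20 is 21
Earliest fire time = 21 (job job_C)

Answer: 21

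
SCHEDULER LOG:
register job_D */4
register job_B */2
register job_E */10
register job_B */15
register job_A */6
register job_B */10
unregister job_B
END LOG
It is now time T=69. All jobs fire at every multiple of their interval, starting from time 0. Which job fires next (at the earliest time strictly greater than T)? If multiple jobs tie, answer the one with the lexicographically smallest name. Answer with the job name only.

Op 1: register job_D */4 -> active={job_D:*/4}
Op 2: register job_B */2 -> active={job_B:*/2, job_D:*/4}
Op 3: register job_E */10 -> active={job_B:*/2, job_D:*/4, job_E:*/10}
Op 4: register job_B */15 -> active={job_B:*/15, job_D:*/4, job_E:*/10}
Op 5: register job_A */6 -> active={job_A:*/6, job_B:*/15, job_D:*/4, job_E:*/10}
Op 6: register job_B */10 -> active={job_A:*/6, job_B:*/10, job_D:*/4, job_E:*/10}
Op 7: unregister job_B -> active={job_A:*/6, job_D:*/4, job_E:*/10}
  job_A: interval 6, next fire after T=69 is 72
  job_D: interval 4, next fire after T=69 is 72
  job_E: interval 10, next fire after T=69 is 70
Earliest = 70, winner (lex tiebreak) = job_E

Answer: job_E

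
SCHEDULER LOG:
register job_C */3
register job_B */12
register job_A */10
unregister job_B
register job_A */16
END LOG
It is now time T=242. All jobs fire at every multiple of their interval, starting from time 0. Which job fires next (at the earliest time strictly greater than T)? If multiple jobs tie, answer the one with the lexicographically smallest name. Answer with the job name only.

Op 1: register job_C */3 -> active={job_C:*/3}
Op 2: register job_B */12 -> active={job_B:*/12, job_C:*/3}
Op 3: register job_A */10 -> active={job_A:*/10, job_B:*/12, job_C:*/3}
Op 4: unregister job_B -> active={job_A:*/10, job_C:*/3}
Op 5: register job_A */16 -> active={job_A:*/16, job_C:*/3}
  job_A: interval 16, next fire after T=242 is 256
  job_C: interval 3, next fire after T=242 is 243
Earliest = 243, winner (lex tiebreak) = job_C

Answer: job_C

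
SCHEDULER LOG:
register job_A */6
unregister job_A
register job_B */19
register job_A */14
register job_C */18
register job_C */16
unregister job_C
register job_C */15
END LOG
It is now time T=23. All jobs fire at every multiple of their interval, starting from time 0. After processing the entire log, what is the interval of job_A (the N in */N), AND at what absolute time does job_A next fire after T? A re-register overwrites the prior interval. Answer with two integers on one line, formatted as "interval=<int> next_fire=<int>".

Answer: interval=14 next_fire=28

Derivation:
Op 1: register job_A */6 -> active={job_A:*/6}
Op 2: unregister job_A -> active={}
Op 3: register job_B */19 -> active={job_B:*/19}
Op 4: register job_A */14 -> active={job_A:*/14, job_B:*/19}
Op 5: register job_C */18 -> active={job_A:*/14, job_B:*/19, job_C:*/18}
Op 6: register job_C */16 -> active={job_A:*/14, job_B:*/19, job_C:*/16}
Op 7: unregister job_C -> active={job_A:*/14, job_B:*/19}
Op 8: register job_C */15 -> active={job_A:*/14, job_B:*/19, job_C:*/15}
Final interval of job_A = 14
Next fire of job_A after T=23: (23//14+1)*14 = 28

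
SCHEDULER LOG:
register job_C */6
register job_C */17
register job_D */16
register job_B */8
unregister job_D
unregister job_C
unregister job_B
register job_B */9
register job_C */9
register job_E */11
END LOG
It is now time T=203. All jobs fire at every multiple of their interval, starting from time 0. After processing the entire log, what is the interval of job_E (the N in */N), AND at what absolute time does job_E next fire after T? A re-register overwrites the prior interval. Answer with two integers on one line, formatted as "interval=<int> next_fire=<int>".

Answer: interval=11 next_fire=209

Derivation:
Op 1: register job_C */6 -> active={job_C:*/6}
Op 2: register job_C */17 -> active={job_C:*/17}
Op 3: register job_D */16 -> active={job_C:*/17, job_D:*/16}
Op 4: register job_B */8 -> active={job_B:*/8, job_C:*/17, job_D:*/16}
Op 5: unregister job_D -> active={job_B:*/8, job_C:*/17}
Op 6: unregister job_C -> active={job_B:*/8}
Op 7: unregister job_B -> active={}
Op 8: register job_B */9 -> active={job_B:*/9}
Op 9: register job_C */9 -> active={job_B:*/9, job_C:*/9}
Op 10: register job_E */11 -> active={job_B:*/9, job_C:*/9, job_E:*/11}
Final interval of job_E = 11
Next fire of job_E after T=203: (203//11+1)*11 = 209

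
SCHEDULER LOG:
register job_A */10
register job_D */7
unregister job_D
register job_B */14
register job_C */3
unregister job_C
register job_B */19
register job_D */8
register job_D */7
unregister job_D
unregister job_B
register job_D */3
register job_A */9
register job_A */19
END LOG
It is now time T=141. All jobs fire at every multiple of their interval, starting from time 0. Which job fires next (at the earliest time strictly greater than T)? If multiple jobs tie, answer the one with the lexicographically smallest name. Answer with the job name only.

Answer: job_D

Derivation:
Op 1: register job_A */10 -> active={job_A:*/10}
Op 2: register job_D */7 -> active={job_A:*/10, job_D:*/7}
Op 3: unregister job_D -> active={job_A:*/10}
Op 4: register job_B */14 -> active={job_A:*/10, job_B:*/14}
Op 5: register job_C */3 -> active={job_A:*/10, job_B:*/14, job_C:*/3}
Op 6: unregister job_C -> active={job_A:*/10, job_B:*/14}
Op 7: register job_B */19 -> active={job_A:*/10, job_B:*/19}
Op 8: register job_D */8 -> active={job_A:*/10, job_B:*/19, job_D:*/8}
Op 9: register job_D */7 -> active={job_A:*/10, job_B:*/19, job_D:*/7}
Op 10: unregister job_D -> active={job_A:*/10, job_B:*/19}
Op 11: unregister job_B -> active={job_A:*/10}
Op 12: register job_D */3 -> active={job_A:*/10, job_D:*/3}
Op 13: register job_A */9 -> active={job_A:*/9, job_D:*/3}
Op 14: register job_A */19 -> active={job_A:*/19, job_D:*/3}
  job_A: interval 19, next fire after T=141 is 152
  job_D: interval 3, next fire after T=141 is 144
Earliest = 144, winner (lex tiebreak) = job_D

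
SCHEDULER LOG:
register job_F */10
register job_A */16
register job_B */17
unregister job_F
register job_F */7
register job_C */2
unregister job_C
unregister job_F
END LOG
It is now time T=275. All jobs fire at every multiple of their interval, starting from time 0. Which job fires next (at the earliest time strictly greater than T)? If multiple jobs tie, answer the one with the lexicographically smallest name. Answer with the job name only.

Op 1: register job_F */10 -> active={job_F:*/10}
Op 2: register job_A */16 -> active={job_A:*/16, job_F:*/10}
Op 3: register job_B */17 -> active={job_A:*/16, job_B:*/17, job_F:*/10}
Op 4: unregister job_F -> active={job_A:*/16, job_B:*/17}
Op 5: register job_F */7 -> active={job_A:*/16, job_B:*/17, job_F:*/7}
Op 6: register job_C */2 -> active={job_A:*/16, job_B:*/17, job_C:*/2, job_F:*/7}
Op 7: unregister job_C -> active={job_A:*/16, job_B:*/17, job_F:*/7}
Op 8: unregister job_F -> active={job_A:*/16, job_B:*/17}
  job_A: interval 16, next fire after T=275 is 288
  job_B: interval 17, next fire after T=275 is 289
Earliest = 288, winner (lex tiebreak) = job_A

Answer: job_A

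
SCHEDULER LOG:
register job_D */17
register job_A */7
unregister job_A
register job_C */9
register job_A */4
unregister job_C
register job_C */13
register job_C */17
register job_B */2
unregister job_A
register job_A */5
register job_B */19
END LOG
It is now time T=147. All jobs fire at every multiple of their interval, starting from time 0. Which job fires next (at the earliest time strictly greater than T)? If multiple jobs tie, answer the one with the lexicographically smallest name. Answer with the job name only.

Answer: job_A

Derivation:
Op 1: register job_D */17 -> active={job_D:*/17}
Op 2: register job_A */7 -> active={job_A:*/7, job_D:*/17}
Op 3: unregister job_A -> active={job_D:*/17}
Op 4: register job_C */9 -> active={job_C:*/9, job_D:*/17}
Op 5: register job_A */4 -> active={job_A:*/4, job_C:*/9, job_D:*/17}
Op 6: unregister job_C -> active={job_A:*/4, job_D:*/17}
Op 7: register job_C */13 -> active={job_A:*/4, job_C:*/13, job_D:*/17}
Op 8: register job_C */17 -> active={job_A:*/4, job_C:*/17, job_D:*/17}
Op 9: register job_B */2 -> active={job_A:*/4, job_B:*/2, job_C:*/17, job_D:*/17}
Op 10: unregister job_A -> active={job_B:*/2, job_C:*/17, job_D:*/17}
Op 11: register job_A */5 -> active={job_A:*/5, job_B:*/2, job_C:*/17, job_D:*/17}
Op 12: register job_B */19 -> active={job_A:*/5, job_B:*/19, job_C:*/17, job_D:*/17}
  job_A: interval 5, next fire after T=147 is 150
  job_B: interval 19, next fire after T=147 is 152
  job_C: interval 17, next fire after T=147 is 153
  job_D: interval 17, next fire after T=147 is 153
Earliest = 150, winner (lex tiebreak) = job_A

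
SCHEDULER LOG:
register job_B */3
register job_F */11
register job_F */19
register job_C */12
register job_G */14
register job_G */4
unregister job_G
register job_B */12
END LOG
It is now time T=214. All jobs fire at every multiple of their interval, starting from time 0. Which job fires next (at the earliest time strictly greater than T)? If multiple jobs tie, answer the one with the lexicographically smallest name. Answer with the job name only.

Op 1: register job_B */3 -> active={job_B:*/3}
Op 2: register job_F */11 -> active={job_B:*/3, job_F:*/11}
Op 3: register job_F */19 -> active={job_B:*/3, job_F:*/19}
Op 4: register job_C */12 -> active={job_B:*/3, job_C:*/12, job_F:*/19}
Op 5: register job_G */14 -> active={job_B:*/3, job_C:*/12, job_F:*/19, job_G:*/14}
Op 6: register job_G */4 -> active={job_B:*/3, job_C:*/12, job_F:*/19, job_G:*/4}
Op 7: unregister job_G -> active={job_B:*/3, job_C:*/12, job_F:*/19}
Op 8: register job_B */12 -> active={job_B:*/12, job_C:*/12, job_F:*/19}
  job_B: interval 12, next fire after T=214 is 216
  job_C: interval 12, next fire after T=214 is 216
  job_F: interval 19, next fire after T=214 is 228
Earliest = 216, winner (lex tiebreak) = job_B

Answer: job_B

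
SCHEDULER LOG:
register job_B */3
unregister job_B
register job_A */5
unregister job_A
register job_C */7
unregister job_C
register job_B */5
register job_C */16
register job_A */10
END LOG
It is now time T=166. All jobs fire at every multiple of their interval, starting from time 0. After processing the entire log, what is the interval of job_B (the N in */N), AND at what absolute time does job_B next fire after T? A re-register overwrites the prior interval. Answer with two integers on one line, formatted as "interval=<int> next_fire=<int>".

Answer: interval=5 next_fire=170

Derivation:
Op 1: register job_B */3 -> active={job_B:*/3}
Op 2: unregister job_B -> active={}
Op 3: register job_A */5 -> active={job_A:*/5}
Op 4: unregister job_A -> active={}
Op 5: register job_C */7 -> active={job_C:*/7}
Op 6: unregister job_C -> active={}
Op 7: register job_B */5 -> active={job_B:*/5}
Op 8: register job_C */16 -> active={job_B:*/5, job_C:*/16}
Op 9: register job_A */10 -> active={job_A:*/10, job_B:*/5, job_C:*/16}
Final interval of job_B = 5
Next fire of job_B after T=166: (166//5+1)*5 = 170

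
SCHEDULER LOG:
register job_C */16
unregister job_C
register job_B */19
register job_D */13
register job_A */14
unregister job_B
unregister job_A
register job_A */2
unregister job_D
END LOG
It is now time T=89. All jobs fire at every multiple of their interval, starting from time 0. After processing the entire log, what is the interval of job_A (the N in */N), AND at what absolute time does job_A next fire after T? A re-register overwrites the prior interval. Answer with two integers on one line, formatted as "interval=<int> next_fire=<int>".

Answer: interval=2 next_fire=90

Derivation:
Op 1: register job_C */16 -> active={job_C:*/16}
Op 2: unregister job_C -> active={}
Op 3: register job_B */19 -> active={job_B:*/19}
Op 4: register job_D */13 -> active={job_B:*/19, job_D:*/13}
Op 5: register job_A */14 -> active={job_A:*/14, job_B:*/19, job_D:*/13}
Op 6: unregister job_B -> active={job_A:*/14, job_D:*/13}
Op 7: unregister job_A -> active={job_D:*/13}
Op 8: register job_A */2 -> active={job_A:*/2, job_D:*/13}
Op 9: unregister job_D -> active={job_A:*/2}
Final interval of job_A = 2
Next fire of job_A after T=89: (89//2+1)*2 = 90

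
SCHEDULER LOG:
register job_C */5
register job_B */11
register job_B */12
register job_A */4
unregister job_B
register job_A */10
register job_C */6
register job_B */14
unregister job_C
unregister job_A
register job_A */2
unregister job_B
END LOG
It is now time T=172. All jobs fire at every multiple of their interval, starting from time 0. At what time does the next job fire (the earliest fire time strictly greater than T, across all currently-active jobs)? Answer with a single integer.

Answer: 174

Derivation:
Op 1: register job_C */5 -> active={job_C:*/5}
Op 2: register job_B */11 -> active={job_B:*/11, job_C:*/5}
Op 3: register job_B */12 -> active={job_B:*/12, job_C:*/5}
Op 4: register job_A */4 -> active={job_A:*/4, job_B:*/12, job_C:*/5}
Op 5: unregister job_B -> active={job_A:*/4, job_C:*/5}
Op 6: register job_A */10 -> active={job_A:*/10, job_C:*/5}
Op 7: register job_C */6 -> active={job_A:*/10, job_C:*/6}
Op 8: register job_B */14 -> active={job_A:*/10, job_B:*/14, job_C:*/6}
Op 9: unregister job_C -> active={job_A:*/10, job_B:*/14}
Op 10: unregister job_A -> active={job_B:*/14}
Op 11: register job_A */2 -> active={job_A:*/2, job_B:*/14}
Op 12: unregister job_B -> active={job_A:*/2}
  job_A: interval 2, next fire after T=172 is 174
Earliest fire time = 174 (job job_A)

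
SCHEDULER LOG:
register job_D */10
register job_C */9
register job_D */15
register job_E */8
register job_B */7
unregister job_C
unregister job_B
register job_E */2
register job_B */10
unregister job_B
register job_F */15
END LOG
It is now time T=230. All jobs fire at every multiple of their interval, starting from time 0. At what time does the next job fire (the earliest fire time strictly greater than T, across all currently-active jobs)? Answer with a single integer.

Answer: 232

Derivation:
Op 1: register job_D */10 -> active={job_D:*/10}
Op 2: register job_C */9 -> active={job_C:*/9, job_D:*/10}
Op 3: register job_D */15 -> active={job_C:*/9, job_D:*/15}
Op 4: register job_E */8 -> active={job_C:*/9, job_D:*/15, job_E:*/8}
Op 5: register job_B */7 -> active={job_B:*/7, job_C:*/9, job_D:*/15, job_E:*/8}
Op 6: unregister job_C -> active={job_B:*/7, job_D:*/15, job_E:*/8}
Op 7: unregister job_B -> active={job_D:*/15, job_E:*/8}
Op 8: register job_E */2 -> active={job_D:*/15, job_E:*/2}
Op 9: register job_B */10 -> active={job_B:*/10, job_D:*/15, job_E:*/2}
Op 10: unregister job_B -> active={job_D:*/15, job_E:*/2}
Op 11: register job_F */15 -> active={job_D:*/15, job_E:*/2, job_F:*/15}
  job_D: interval 15, next fire after T=230 is 240
  job_E: interval 2, next fire after T=230 is 232
  job_F: interval 15, next fire after T=230 is 240
Earliest fire time = 232 (job job_E)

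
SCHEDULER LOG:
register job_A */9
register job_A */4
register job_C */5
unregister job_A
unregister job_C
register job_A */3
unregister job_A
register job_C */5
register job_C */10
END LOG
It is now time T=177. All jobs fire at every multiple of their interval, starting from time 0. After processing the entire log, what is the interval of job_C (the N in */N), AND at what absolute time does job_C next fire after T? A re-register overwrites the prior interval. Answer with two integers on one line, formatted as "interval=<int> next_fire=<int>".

Answer: interval=10 next_fire=180

Derivation:
Op 1: register job_A */9 -> active={job_A:*/9}
Op 2: register job_A */4 -> active={job_A:*/4}
Op 3: register job_C */5 -> active={job_A:*/4, job_C:*/5}
Op 4: unregister job_A -> active={job_C:*/5}
Op 5: unregister job_C -> active={}
Op 6: register job_A */3 -> active={job_A:*/3}
Op 7: unregister job_A -> active={}
Op 8: register job_C */5 -> active={job_C:*/5}
Op 9: register job_C */10 -> active={job_C:*/10}
Final interval of job_C = 10
Next fire of job_C after T=177: (177//10+1)*10 = 180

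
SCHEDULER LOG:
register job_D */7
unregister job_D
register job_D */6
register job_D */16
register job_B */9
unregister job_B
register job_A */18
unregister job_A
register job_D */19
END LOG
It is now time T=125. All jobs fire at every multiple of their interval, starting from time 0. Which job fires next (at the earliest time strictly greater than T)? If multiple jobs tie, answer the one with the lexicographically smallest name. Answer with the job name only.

Answer: job_D

Derivation:
Op 1: register job_D */7 -> active={job_D:*/7}
Op 2: unregister job_D -> active={}
Op 3: register job_D */6 -> active={job_D:*/6}
Op 4: register job_D */16 -> active={job_D:*/16}
Op 5: register job_B */9 -> active={job_B:*/9, job_D:*/16}
Op 6: unregister job_B -> active={job_D:*/16}
Op 7: register job_A */18 -> active={job_A:*/18, job_D:*/16}
Op 8: unregister job_A -> active={job_D:*/16}
Op 9: register job_D */19 -> active={job_D:*/19}
  job_D: interval 19, next fire after T=125 is 133
Earliest = 133, winner (lex tiebreak) = job_D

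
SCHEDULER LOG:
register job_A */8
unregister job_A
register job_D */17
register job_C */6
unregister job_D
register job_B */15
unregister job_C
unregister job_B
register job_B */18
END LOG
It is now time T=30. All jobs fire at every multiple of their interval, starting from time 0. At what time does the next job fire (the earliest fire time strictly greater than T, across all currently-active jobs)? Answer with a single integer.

Op 1: register job_A */8 -> active={job_A:*/8}
Op 2: unregister job_A -> active={}
Op 3: register job_D */17 -> active={job_D:*/17}
Op 4: register job_C */6 -> active={job_C:*/6, job_D:*/17}
Op 5: unregister job_D -> active={job_C:*/6}
Op 6: register job_B */15 -> active={job_B:*/15, job_C:*/6}
Op 7: unregister job_C -> active={job_B:*/15}
Op 8: unregister job_B -> active={}
Op 9: register job_B */18 -> active={job_B:*/18}
  job_B: interval 18, next fire after T=30 is 36
Earliest fire time = 36 (job job_B)

Answer: 36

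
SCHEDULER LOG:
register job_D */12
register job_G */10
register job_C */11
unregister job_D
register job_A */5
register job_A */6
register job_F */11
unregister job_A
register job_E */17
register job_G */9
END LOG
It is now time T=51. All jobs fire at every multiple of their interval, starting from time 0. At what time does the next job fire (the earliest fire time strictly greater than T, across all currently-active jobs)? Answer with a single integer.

Answer: 54

Derivation:
Op 1: register job_D */12 -> active={job_D:*/12}
Op 2: register job_G */10 -> active={job_D:*/12, job_G:*/10}
Op 3: register job_C */11 -> active={job_C:*/11, job_D:*/12, job_G:*/10}
Op 4: unregister job_D -> active={job_C:*/11, job_G:*/10}
Op 5: register job_A */5 -> active={job_A:*/5, job_C:*/11, job_G:*/10}
Op 6: register job_A */6 -> active={job_A:*/6, job_C:*/11, job_G:*/10}
Op 7: register job_F */11 -> active={job_A:*/6, job_C:*/11, job_F:*/11, job_G:*/10}
Op 8: unregister job_A -> active={job_C:*/11, job_F:*/11, job_G:*/10}
Op 9: register job_E */17 -> active={job_C:*/11, job_E:*/17, job_F:*/11, job_G:*/10}
Op 10: register job_G */9 -> active={job_C:*/11, job_E:*/17, job_F:*/11, job_G:*/9}
  job_C: interval 11, next fire after T=51 is 55
  job_E: interval 17, next fire after T=51 is 68
  job_F: interval 11, next fire after T=51 is 55
  job_G: interval 9, next fire after T=51 is 54
Earliest fire time = 54 (job job_G)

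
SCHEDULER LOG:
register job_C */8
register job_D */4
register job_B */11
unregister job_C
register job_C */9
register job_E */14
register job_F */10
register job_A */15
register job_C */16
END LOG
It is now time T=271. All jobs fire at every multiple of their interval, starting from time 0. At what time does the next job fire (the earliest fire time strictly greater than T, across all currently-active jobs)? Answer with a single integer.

Answer: 272

Derivation:
Op 1: register job_C */8 -> active={job_C:*/8}
Op 2: register job_D */4 -> active={job_C:*/8, job_D:*/4}
Op 3: register job_B */11 -> active={job_B:*/11, job_C:*/8, job_D:*/4}
Op 4: unregister job_C -> active={job_B:*/11, job_D:*/4}
Op 5: register job_C */9 -> active={job_B:*/11, job_C:*/9, job_D:*/4}
Op 6: register job_E */14 -> active={job_B:*/11, job_C:*/9, job_D:*/4, job_E:*/14}
Op 7: register job_F */10 -> active={job_B:*/11, job_C:*/9, job_D:*/4, job_E:*/14, job_F:*/10}
Op 8: register job_A */15 -> active={job_A:*/15, job_B:*/11, job_C:*/9, job_D:*/4, job_E:*/14, job_F:*/10}
Op 9: register job_C */16 -> active={job_A:*/15, job_B:*/11, job_C:*/16, job_D:*/4, job_E:*/14, job_F:*/10}
  job_A: interval 15, next fire after T=271 is 285
  job_B: interval 11, next fire after T=271 is 275
  job_C: interval 16, next fire after T=271 is 272
  job_D: interval 4, next fire after T=271 is 272
  job_E: interval 14, next fire after T=271 is 280
  job_F: interval 10, next fire after T=271 is 280
Earliest fire time = 272 (job job_C)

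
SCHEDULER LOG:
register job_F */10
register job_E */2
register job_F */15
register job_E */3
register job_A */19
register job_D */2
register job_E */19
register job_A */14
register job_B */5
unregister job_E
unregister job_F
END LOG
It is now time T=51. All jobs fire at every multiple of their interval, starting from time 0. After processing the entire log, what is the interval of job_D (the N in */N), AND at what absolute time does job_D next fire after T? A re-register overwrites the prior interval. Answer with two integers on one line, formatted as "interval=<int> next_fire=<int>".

Op 1: register job_F */10 -> active={job_F:*/10}
Op 2: register job_E */2 -> active={job_E:*/2, job_F:*/10}
Op 3: register job_F */15 -> active={job_E:*/2, job_F:*/15}
Op 4: register job_E */3 -> active={job_E:*/3, job_F:*/15}
Op 5: register job_A */19 -> active={job_A:*/19, job_E:*/3, job_F:*/15}
Op 6: register job_D */2 -> active={job_A:*/19, job_D:*/2, job_E:*/3, job_F:*/15}
Op 7: register job_E */19 -> active={job_A:*/19, job_D:*/2, job_E:*/19, job_F:*/15}
Op 8: register job_A */14 -> active={job_A:*/14, job_D:*/2, job_E:*/19, job_F:*/15}
Op 9: register job_B */5 -> active={job_A:*/14, job_B:*/5, job_D:*/2, job_E:*/19, job_F:*/15}
Op 10: unregister job_E -> active={job_A:*/14, job_B:*/5, job_D:*/2, job_F:*/15}
Op 11: unregister job_F -> active={job_A:*/14, job_B:*/5, job_D:*/2}
Final interval of job_D = 2
Next fire of job_D after T=51: (51//2+1)*2 = 52

Answer: interval=2 next_fire=52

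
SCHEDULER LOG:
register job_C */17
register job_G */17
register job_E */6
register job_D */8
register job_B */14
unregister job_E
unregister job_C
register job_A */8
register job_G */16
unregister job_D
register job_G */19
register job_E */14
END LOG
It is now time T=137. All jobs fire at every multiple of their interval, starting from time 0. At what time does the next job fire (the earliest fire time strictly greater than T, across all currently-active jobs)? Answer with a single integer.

Op 1: register job_C */17 -> active={job_C:*/17}
Op 2: register job_G */17 -> active={job_C:*/17, job_G:*/17}
Op 3: register job_E */6 -> active={job_C:*/17, job_E:*/6, job_G:*/17}
Op 4: register job_D */8 -> active={job_C:*/17, job_D:*/8, job_E:*/6, job_G:*/17}
Op 5: register job_B */14 -> active={job_B:*/14, job_C:*/17, job_D:*/8, job_E:*/6, job_G:*/17}
Op 6: unregister job_E -> active={job_B:*/14, job_C:*/17, job_D:*/8, job_G:*/17}
Op 7: unregister job_C -> active={job_B:*/14, job_D:*/8, job_G:*/17}
Op 8: register job_A */8 -> active={job_A:*/8, job_B:*/14, job_D:*/8, job_G:*/17}
Op 9: register job_G */16 -> active={job_A:*/8, job_B:*/14, job_D:*/8, job_G:*/16}
Op 10: unregister job_D -> active={job_A:*/8, job_B:*/14, job_G:*/16}
Op 11: register job_G */19 -> active={job_A:*/8, job_B:*/14, job_G:*/19}
Op 12: register job_E */14 -> active={job_A:*/8, job_B:*/14, job_E:*/14, job_G:*/19}
  job_A: interval 8, next fire after T=137 is 144
  job_B: interval 14, next fire after T=137 is 140
  job_E: interval 14, next fire after T=137 is 140
  job_G: interval 19, next fire after T=137 is 152
Earliest fire time = 140 (job job_B)

Answer: 140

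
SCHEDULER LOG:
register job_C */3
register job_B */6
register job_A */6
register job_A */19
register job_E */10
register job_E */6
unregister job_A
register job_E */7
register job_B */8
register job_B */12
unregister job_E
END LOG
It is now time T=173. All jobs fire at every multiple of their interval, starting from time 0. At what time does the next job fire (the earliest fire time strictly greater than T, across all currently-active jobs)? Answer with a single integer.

Answer: 174

Derivation:
Op 1: register job_C */3 -> active={job_C:*/3}
Op 2: register job_B */6 -> active={job_B:*/6, job_C:*/3}
Op 3: register job_A */6 -> active={job_A:*/6, job_B:*/6, job_C:*/3}
Op 4: register job_A */19 -> active={job_A:*/19, job_B:*/6, job_C:*/3}
Op 5: register job_E */10 -> active={job_A:*/19, job_B:*/6, job_C:*/3, job_E:*/10}
Op 6: register job_E */6 -> active={job_A:*/19, job_B:*/6, job_C:*/3, job_E:*/6}
Op 7: unregister job_A -> active={job_B:*/6, job_C:*/3, job_E:*/6}
Op 8: register job_E */7 -> active={job_B:*/6, job_C:*/3, job_E:*/7}
Op 9: register job_B */8 -> active={job_B:*/8, job_C:*/3, job_E:*/7}
Op 10: register job_B */12 -> active={job_B:*/12, job_C:*/3, job_E:*/7}
Op 11: unregister job_E -> active={job_B:*/12, job_C:*/3}
  job_B: interval 12, next fire after T=173 is 180
  job_C: interval 3, next fire after T=173 is 174
Earliest fire time = 174 (job job_C)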